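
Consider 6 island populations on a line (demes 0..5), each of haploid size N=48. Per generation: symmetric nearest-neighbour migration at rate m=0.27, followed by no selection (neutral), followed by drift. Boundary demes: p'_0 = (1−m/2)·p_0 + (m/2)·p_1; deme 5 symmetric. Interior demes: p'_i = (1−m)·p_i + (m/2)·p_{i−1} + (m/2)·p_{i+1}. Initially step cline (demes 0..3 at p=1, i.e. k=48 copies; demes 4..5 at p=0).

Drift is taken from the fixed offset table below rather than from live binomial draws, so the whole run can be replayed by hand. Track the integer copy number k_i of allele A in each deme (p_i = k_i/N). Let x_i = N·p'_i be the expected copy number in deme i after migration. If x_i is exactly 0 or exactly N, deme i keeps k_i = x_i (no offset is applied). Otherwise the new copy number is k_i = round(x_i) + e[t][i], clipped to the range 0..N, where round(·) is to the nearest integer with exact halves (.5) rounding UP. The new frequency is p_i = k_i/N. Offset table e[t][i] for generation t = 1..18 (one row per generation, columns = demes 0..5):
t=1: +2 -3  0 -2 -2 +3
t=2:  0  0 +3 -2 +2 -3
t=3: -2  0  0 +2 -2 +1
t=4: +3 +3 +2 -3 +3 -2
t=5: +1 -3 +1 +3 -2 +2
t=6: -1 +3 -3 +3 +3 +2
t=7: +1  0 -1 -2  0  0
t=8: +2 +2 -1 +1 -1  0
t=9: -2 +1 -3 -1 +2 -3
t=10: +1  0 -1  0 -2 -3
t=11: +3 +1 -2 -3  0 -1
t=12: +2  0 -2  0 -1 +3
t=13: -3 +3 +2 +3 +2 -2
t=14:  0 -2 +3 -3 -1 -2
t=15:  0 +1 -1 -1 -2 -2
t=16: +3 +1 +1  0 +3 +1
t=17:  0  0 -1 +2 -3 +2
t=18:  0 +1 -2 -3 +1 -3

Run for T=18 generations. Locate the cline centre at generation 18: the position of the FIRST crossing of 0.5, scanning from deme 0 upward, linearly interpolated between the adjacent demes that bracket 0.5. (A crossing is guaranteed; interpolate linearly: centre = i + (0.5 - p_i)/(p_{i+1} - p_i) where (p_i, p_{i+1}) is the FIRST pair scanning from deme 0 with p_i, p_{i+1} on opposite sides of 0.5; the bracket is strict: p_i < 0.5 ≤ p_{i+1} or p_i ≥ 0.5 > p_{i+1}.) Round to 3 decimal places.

3.143

t=0: k=[48 48 48 48 0 0]
t=1: x=[48.0000 48.0000 48.0000 41.5200 6.4800 0.0000] k=[48 48 48 40 4 0]
t=2: x=[48.0000 48.0000 46.9200 36.2200 8.3200 0.5400] k=[48 48 48 34 10 0]
t=3: x=[48.0000 48.0000 46.1100 32.6500 11.8900 1.3500] k=[48 48 46 35 10 2]
t=4: x=[48.0000 47.7300 44.7850 33.1100 12.2950 3.0800] k=[48 48 47 30 15 1]
t=5: x=[48.0000 47.8650 44.8400 30.2700 15.1350 2.8900] k=[48 45 46 33 13 5]
t=6: x=[47.5950 45.5400 44.1100 32.0550 14.6200 6.0800] k=[47 48 41 35 18 8]
t=7: x=[47.1350 46.9200 41.1350 33.5150 18.9450 9.3500] k=[48 47 40 32 19 9]
t=8: x=[47.8650 46.1900 39.8650 31.3250 19.4050 10.3500] k=[48 48 39 32 18 10]
t=9: x=[48.0000 46.7850 39.2700 31.0550 18.8100 11.0800] k=[48 48 36 30 21 8]
t=10: x=[48.0000 46.3800 36.8100 29.5950 20.4600 9.7550] k=[48 46 36 30 18 7]
t=11: x=[47.7300 44.9200 36.5400 29.1900 18.1350 8.4850] k=[48 46 35 26 18 7]
t=12: x=[47.7300 44.7850 35.2700 26.1350 17.5950 8.4850] k=[48 45 33 26 17 11]
t=13: x=[47.5950 43.7850 33.6750 25.7300 17.4050 11.8100] k=[45 47 36 29 19 10]
t=14: x=[45.2700 45.2450 36.5400 28.5950 19.1350 11.2150] k=[45 43 40 26 18 9]
t=15: x=[44.7300 42.8650 38.5150 26.8100 17.8650 10.2150] k=[45 44 38 26 16 8]
t=16: x=[44.8650 43.3250 37.1900 26.2700 16.2700 9.0800] k=[48 44 38 26 19 10]
t=17: x=[47.4600 43.7300 37.1900 26.6750 18.7300 11.2150] k=[47 44 36 29 16 13]
t=18: x=[46.5950 43.3250 36.1350 28.1900 17.3500 13.4050] k=[47 44 34 25 18 10]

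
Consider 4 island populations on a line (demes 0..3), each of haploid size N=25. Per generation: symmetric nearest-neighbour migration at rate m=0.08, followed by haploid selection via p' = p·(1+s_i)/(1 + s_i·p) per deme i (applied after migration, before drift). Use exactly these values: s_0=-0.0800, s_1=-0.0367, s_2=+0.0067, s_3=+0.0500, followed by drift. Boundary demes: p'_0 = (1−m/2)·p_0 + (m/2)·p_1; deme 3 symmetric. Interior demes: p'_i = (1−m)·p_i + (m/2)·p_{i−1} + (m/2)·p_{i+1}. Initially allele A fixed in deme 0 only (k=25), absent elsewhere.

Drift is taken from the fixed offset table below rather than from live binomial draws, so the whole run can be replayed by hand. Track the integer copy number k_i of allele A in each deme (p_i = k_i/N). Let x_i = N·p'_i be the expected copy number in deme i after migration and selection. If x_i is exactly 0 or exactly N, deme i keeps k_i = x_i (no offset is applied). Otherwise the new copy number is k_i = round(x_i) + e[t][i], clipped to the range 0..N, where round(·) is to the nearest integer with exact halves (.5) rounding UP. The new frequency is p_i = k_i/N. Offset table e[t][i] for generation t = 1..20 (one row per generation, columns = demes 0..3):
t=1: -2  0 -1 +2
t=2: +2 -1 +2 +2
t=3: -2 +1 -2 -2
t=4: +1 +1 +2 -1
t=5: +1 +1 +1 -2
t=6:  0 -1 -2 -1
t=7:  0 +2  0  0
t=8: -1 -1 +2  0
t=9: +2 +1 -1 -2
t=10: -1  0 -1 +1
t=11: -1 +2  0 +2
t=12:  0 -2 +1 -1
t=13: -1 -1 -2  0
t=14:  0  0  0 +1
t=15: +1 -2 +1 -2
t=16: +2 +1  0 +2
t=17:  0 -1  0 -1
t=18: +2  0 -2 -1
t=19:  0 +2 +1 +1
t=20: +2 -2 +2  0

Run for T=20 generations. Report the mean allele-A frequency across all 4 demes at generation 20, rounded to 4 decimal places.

t=0: k=[25 0 0 0]
t=1: x=[23.9168 0.9647 0.0000 0.0000] k=[22 1 0 0]
t=2: x=[20.8811 1.7385 0.0403 0.0000] k=[23 1 2 0]
t=3: x=[21.9006 1.8548 1.8916 0.0840] k=[20 3 0 0]
t=4: x=[18.9457 3.4474 0.1208 0.0000] k=[20 4 2 0]
t=5: x=[18.9875 4.4223 2.0123 0.0840] k=[20 5 3 0]
t=6: x=[19.0293 5.3609 2.9775 0.1260] k=[19 4 1 0]
t=7: x=[17.9871 4.3442 1.0869 0.0420] k=[18 6 1 0]
t=8: x=[17.0757 6.1058 1.1674 0.0420] k=[16 5 3 0]
t=9: x=[15.0653 5.2042 2.9775 0.1260] k=[17 6 2 0]
t=10: x=[16.0877 6.1058 2.0928 0.0840] k=[15 6 1 1]
t=11: x=[14.1308 5.9881 1.2077 1.0479] k=[13 8 1 3]
t=12: x=[12.2789 7.7191 1.3686 3.0482] k=[12 6 2 2]
t=13: x=[11.2423 5.9096 2.1732 2.0916] k=[10 5 0 2]
t=14: x=[9.3079 4.8521 0.2819 2.0083] k=[9 5 0 3]
t=15: x=[8.3696 4.8130 0.3221 3.0067] k=[9 3 1 1]
t=16: x=[8.2916 3.0582 1.0869 1.0479] k=[10 4 1 3]
t=17: x=[9.2687 3.9929 1.2077 3.0482] k=[9 3 1 2]
t=18: x=[8.2916 3.0582 1.1272 2.0500] k=[10 3 0 1]
t=19: x=[9.2295 3.0582 0.1611 1.0061] k=[9 5 1 2]
t=20: x=[8.3696 4.8521 1.2077 2.0500] k=[10 3 3 2]

0.1800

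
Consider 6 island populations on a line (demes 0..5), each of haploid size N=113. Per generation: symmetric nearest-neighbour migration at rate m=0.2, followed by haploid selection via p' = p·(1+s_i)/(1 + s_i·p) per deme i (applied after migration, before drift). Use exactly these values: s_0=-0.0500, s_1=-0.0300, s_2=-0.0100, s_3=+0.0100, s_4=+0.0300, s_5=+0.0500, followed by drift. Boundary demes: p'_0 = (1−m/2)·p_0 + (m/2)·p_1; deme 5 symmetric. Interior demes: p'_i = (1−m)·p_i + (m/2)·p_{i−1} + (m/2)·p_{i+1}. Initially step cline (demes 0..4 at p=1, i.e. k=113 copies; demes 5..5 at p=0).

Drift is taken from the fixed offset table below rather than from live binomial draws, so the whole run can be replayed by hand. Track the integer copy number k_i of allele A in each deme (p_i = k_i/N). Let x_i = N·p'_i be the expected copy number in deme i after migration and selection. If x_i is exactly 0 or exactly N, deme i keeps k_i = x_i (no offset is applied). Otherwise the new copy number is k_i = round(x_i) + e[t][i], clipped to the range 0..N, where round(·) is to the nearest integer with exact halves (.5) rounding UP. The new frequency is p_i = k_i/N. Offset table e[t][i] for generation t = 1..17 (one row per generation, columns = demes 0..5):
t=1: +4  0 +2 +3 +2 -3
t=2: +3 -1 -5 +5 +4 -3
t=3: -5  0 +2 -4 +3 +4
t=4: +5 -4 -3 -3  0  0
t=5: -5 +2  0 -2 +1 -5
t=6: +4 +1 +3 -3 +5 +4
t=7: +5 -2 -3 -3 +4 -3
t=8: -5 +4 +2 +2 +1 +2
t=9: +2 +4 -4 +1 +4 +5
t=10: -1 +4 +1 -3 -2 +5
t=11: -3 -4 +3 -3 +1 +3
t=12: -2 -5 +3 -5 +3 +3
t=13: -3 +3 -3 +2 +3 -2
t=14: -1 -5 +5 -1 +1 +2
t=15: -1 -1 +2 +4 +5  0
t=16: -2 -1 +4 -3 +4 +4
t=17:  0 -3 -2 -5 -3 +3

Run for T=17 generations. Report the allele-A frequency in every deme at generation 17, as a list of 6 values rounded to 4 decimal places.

[0.8496, 0.8496, 0.9381, 0.8407, 0.8761, 0.8938]

t=0: k=[113 113 113 113 113 0]
t=1: x=[113.0000 113.0000 113.0000 113.0000 101.9971 11.8060] k=[113 113 113 113 104 9]
t=2: x=[113.0000 113.0000 113.0000 112.1088 95.8348 19.2673] k=[113 113 113 113 100 16]
t=3: x=[113.0000 113.0000 113.0000 111.7127 93.3838 25.3463] k=[113 113 113 108 96 29]
t=4: x=[113.0000 113.0000 112.4950 107.3536 91.0279 36.9021] k=[113 113 109 104 91 37]
t=5: x=[113.0000 112.5877 108.8601 103.2887 87.4886 43.7001] k=[113 113 109 101 88 39]
t=6: x=[113.0000 112.5877 108.5573 100.6102 85.0268 45.2167] k=[113 113 112 98 90 49]
t=7: x=[113.0000 112.8969 110.6772 98.7246 87.2917 54.4751] k=[113 111 108 96 91 51]
t=8: x=[112.7895 110.8363 107.0435 96.8383 88.0789 56.3780] k=[108 113 109 99 89 58]
t=9: x=[108.2731 112.0724 108.3554 99.1216 87.4886 62.4662] k=[110 113 104 100 91 67]
t=10: x=[110.1615 111.7633 104.4207 99.6178 90.0454 70.6990] k=[109 113 105 97 88 76]
t=11: x=[109.2169 111.7633 104.9250 97.0369 88.2757 78.3825] k=[106 108 108 94 89 81]
t=12: x=[105.8647 107.6468 106.5390 95.0507 89.2591 82.8898] k=[104 103 110 90 92 86]
t=13: x=[103.4615 103.5393 107.2454 92.3683 91.7154 87.5743] k=[100 107 104 94 95 86]
t=14: x=[100.1264 105.7973 103.2105 95.2494 94.4626 87.8664] k=[99 101 108 94 95 90]
t=15: x=[98.5665 101.1815 105.8328 95.6467 94.8548 91.3663] k=[98 100 108 100 100 91]
t=16: x=[97.5277 100.2597 106.3373 100.9079 99.4563 92.7245] k=[96 99 110 98 103 97]
t=17: x=[95.5567 99.4407 107.6490 99.8163 102.1924 98.2375] k=[96 96 106 95 99 101]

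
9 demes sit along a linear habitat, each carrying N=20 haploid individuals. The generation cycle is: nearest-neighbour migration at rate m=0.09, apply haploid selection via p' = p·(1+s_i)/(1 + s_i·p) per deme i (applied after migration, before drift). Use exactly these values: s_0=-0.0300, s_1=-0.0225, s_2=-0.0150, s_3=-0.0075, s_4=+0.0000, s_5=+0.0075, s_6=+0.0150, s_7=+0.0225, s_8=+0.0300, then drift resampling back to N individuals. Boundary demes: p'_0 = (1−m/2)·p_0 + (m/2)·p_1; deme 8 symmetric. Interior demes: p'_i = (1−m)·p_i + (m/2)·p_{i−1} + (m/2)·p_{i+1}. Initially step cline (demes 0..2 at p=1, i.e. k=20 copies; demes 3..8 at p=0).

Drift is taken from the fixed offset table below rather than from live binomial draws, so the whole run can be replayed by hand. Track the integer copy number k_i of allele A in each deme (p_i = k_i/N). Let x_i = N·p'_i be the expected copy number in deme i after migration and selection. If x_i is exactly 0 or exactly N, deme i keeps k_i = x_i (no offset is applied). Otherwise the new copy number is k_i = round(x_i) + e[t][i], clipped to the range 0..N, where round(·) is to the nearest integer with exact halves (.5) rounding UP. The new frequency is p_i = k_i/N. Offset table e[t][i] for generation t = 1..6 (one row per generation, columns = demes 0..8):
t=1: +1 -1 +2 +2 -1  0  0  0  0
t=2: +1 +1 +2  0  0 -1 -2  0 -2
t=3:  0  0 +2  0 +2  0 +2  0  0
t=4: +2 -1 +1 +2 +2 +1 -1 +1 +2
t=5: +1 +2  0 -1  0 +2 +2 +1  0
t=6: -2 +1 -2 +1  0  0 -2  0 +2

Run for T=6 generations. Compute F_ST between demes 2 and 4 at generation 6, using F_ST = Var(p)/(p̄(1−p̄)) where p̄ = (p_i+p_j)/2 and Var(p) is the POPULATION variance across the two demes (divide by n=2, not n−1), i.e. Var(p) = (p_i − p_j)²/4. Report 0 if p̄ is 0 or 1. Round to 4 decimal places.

t=0: k=[20 20 20 0 0 0 0 0 0]
t=1: x=[20.0000 20.0000 19.0869 0.8936 0.0000 0.0000 0.0000 0.0000 0.0000] k=[20 20 20 3 0 0 0 0 0]
t=2: x=[20.0000 20.0000 19.2238 3.6077 0.1350 0.0000 0.0000 0.0000 0.0000] k=[20 20 20 4 0 0 0 0 0]
t=3: x=[20.0000 20.0000 19.2694 4.5136 0.1800 0.0000 0.0000 0.0000 0.0000] k=[20 20 20 5 2 0 0 0 0]
t=4: x=[20.0000 20.0000 19.3151 5.5099 2.0450 0.0907 0.0000 0.0000 0.0000] k=[20 20 20 8 4 1 0 0 0]
t=5: x=[20.0000 20.0000 19.4520 8.3234 4.0450 1.0977 0.0457 0.0000 0.0000] k=[20 20 19 7 4 3 2 0 0]
t=6: x=[20.0000 19.9540 18.4840 7.3699 4.0900 3.0191 1.9814 0.0920 0.0000] k=[20 20 16 8 4 3 0 0 0]

0.3600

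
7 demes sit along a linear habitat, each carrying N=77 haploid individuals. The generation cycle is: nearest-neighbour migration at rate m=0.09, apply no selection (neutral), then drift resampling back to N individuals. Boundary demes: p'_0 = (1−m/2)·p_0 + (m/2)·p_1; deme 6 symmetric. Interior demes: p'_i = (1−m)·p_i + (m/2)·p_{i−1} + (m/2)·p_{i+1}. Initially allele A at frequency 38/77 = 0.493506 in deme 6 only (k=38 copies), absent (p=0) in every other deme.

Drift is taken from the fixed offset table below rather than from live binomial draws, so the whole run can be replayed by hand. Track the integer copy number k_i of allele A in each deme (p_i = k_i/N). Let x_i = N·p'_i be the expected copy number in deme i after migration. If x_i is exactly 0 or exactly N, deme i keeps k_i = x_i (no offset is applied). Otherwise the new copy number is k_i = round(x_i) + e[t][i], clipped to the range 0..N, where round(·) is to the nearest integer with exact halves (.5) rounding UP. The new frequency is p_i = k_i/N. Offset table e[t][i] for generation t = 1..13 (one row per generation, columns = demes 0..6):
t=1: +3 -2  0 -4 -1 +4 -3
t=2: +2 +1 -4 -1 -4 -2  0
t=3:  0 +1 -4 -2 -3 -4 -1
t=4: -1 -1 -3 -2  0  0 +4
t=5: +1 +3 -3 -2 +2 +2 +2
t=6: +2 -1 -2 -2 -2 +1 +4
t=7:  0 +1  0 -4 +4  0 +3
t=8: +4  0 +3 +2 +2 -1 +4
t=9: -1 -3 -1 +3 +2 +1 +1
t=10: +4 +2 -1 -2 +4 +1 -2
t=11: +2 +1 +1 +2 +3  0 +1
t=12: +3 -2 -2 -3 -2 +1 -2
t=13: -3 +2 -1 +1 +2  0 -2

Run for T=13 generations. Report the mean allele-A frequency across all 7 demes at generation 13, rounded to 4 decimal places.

0.1262

t=0: k=[0 0 0 0 0 0 38]
t=1: x=[0.0000 0.0000 0.0000 0.0000 0.0000 1.7100 36.2900] k=[0 0 0 0 0 6 33]
t=2: x=[0.0000 0.0000 0.0000 0.0000 0.2700 6.9450 31.7850] k=[0 0 0 0 0 5 32]
t=3: x=[0.0000 0.0000 0.0000 0.0000 0.2250 5.9900 30.7850] k=[0 0 0 0 0 2 30]
t=4: x=[0.0000 0.0000 0.0000 0.0000 0.0900 3.1700 28.7400] k=[0 0 0 0 0 3 33]
t=5: x=[0.0000 0.0000 0.0000 0.0000 0.1350 4.2150 31.6500] k=[0 0 0 0 2 6 34]
t=6: x=[0.0000 0.0000 0.0000 0.0900 2.0900 7.0800 32.7400] k=[0 0 0 0 0 8 37]
t=7: x=[0.0000 0.0000 0.0000 0.0000 0.3600 8.9450 35.6950] k=[0 0 0 0 4 9 39]
t=8: x=[0.0000 0.0000 0.0000 0.1800 4.0450 10.1250 37.6500] k=[0 0 0 2 6 9 42]
t=9: x=[0.0000 0.0000 0.0900 2.0900 5.9550 10.3500 40.5150] k=[0 0 0 5 8 11 42]
t=10: x=[0.0000 0.0000 0.2250 4.9100 8.0000 12.2600 40.6050] k=[0 0 0 3 12 13 39]
t=11: x=[0.0000 0.0000 0.1350 3.2700 11.6400 14.1250 37.8300] k=[0 0 1 5 15 14 39]
t=12: x=[0.0000 0.0450 1.1350 5.2700 14.5050 15.1700 37.8750] k=[0 0 0 2 13 16 36]
t=13: x=[0.0000 0.0000 0.0900 2.4050 12.6400 16.7650 35.1000] k=[0 0 0 3 15 17 33]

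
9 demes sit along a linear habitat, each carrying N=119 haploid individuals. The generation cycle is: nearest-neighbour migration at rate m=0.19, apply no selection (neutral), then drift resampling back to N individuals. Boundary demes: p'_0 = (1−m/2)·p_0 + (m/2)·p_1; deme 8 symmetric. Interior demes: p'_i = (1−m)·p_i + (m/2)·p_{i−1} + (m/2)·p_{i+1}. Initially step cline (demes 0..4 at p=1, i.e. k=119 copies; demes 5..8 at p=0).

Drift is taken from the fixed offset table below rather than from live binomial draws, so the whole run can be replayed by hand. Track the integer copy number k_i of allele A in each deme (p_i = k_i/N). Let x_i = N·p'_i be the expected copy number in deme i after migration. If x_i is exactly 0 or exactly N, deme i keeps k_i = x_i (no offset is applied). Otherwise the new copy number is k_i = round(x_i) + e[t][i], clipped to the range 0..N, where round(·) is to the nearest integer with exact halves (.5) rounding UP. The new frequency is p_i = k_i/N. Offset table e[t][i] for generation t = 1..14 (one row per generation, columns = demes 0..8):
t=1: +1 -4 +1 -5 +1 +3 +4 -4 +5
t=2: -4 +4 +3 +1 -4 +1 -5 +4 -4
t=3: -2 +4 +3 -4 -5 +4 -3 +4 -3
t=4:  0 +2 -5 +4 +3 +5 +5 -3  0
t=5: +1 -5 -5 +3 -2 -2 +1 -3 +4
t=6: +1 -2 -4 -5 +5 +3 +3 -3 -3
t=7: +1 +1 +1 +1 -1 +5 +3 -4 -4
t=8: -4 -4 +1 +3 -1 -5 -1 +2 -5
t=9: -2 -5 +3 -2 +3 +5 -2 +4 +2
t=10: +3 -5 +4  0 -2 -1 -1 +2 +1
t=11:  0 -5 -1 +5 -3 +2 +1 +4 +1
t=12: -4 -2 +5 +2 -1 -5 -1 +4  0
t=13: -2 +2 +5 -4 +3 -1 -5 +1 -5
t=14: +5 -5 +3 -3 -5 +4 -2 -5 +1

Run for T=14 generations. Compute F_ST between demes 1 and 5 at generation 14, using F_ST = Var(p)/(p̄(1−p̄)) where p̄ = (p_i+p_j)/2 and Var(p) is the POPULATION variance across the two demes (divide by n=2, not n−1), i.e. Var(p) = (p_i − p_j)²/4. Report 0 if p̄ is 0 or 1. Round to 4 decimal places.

t=0: k=[119 119 119 119 119 0 0 0 0]
t=1: x=[119.0000 119.0000 119.0000 119.0000 107.6950 11.3050 0.0000 0.0000 0.0000] k=[119 119 119 119 109 14 0 0 0]
t=2: x=[119.0000 119.0000 119.0000 118.0500 100.9250 21.6950 1.3300 0.0000 0.0000] k=[119 119 119 119 97 23 0 0 0]
t=3: x=[119.0000 119.0000 119.0000 116.9100 92.0600 27.8450 2.1850 0.0000 0.0000] k=[119 119 119 113 87 32 0 0 0]
t=4: x=[119.0000 119.0000 118.4300 111.1000 84.2450 34.1850 3.0400 0.0000 0.0000] k=[119 119 113 115 87 39 8 0 0]
t=5: x=[119.0000 118.4300 113.7600 112.1500 85.1000 40.6150 10.1850 0.7600 0.0000] k=[119 113 109 115 83 39 11 0 0]
t=6: x=[118.4300 113.1900 109.9500 111.3900 81.8600 40.5200 12.6150 1.0450 0.0000] k=[119 111 106 106 87 44 16 0 0]
t=7: x=[118.2400 111.2850 106.4750 104.1950 84.7200 45.4250 17.1400 1.5200 0.0000] k=[119 112 107 105 84 50 20 0 0]
t=8: x=[118.3350 112.1900 107.2850 103.1950 82.7650 50.3800 20.9500 1.9000 0.0000] k=[114 108 108 106 82 45 20 4 0]
t=9: x=[113.4300 108.5700 107.8100 103.9100 80.7650 46.1400 20.8550 5.1400 0.3800] k=[111 104 111 102 84 51 19 9 2]
t=10: x=[110.3350 105.3300 109.4800 101.1450 82.5750 51.0950 21.0900 9.2850 2.6650] k=[113 100 113 101 81 50 20 11 4]
t=11: x=[111.7650 102.4700 110.6250 100.2400 79.9550 50.0950 21.9950 11.1900 4.6650] k=[112 97 110 105 77 52 23 15 6]
t=12: x=[110.5750 99.6600 108.2900 102.8150 77.2850 51.6200 24.9950 14.9050 6.8550] k=[107 98 113 105 76 47 24 19 7]
t=13: x=[106.1450 100.2800 110.8150 103.0050 76.0000 47.5700 25.7100 18.3350 8.1400] k=[104 102 116 99 79 47 21 19 3]
t=14: x=[103.8100 103.5200 113.0550 98.7150 77.8600 47.5700 23.2800 17.6700 4.5200] k=[109 99 116 96 73 52 21 13 6]

0.1682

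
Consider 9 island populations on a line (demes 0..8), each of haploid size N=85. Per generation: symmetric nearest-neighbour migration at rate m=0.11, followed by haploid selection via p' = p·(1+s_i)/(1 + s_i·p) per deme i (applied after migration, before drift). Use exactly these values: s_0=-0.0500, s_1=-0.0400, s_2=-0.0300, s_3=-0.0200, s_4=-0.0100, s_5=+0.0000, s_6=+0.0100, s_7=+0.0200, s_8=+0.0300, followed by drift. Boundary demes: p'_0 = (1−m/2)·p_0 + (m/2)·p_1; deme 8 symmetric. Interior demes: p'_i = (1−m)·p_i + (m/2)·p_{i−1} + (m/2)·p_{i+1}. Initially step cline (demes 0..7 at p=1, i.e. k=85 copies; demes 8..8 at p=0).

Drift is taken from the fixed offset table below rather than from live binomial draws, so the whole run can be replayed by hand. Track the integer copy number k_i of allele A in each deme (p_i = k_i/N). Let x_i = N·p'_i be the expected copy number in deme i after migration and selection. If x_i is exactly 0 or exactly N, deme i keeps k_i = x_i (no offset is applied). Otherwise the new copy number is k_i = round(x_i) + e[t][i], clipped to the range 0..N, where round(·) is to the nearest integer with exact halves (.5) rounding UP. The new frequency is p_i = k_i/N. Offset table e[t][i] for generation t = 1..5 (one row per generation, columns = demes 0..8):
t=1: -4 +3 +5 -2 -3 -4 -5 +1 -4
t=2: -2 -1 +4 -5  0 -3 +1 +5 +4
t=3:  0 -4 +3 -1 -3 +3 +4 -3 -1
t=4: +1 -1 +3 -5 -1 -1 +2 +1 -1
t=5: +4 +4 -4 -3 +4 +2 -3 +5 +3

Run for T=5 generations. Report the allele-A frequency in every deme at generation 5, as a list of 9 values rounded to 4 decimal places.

[1.0000, 1.0000, 1.0000, 1.0000, 1.0000, 1.0000, 0.9529, 0.8941, 0.2706]

t=0: k=[85 85 85 85 85 85 85 85 0]
t=1: x=[85.0000 85.0000 85.0000 85.0000 85.0000 85.0000 85.0000 80.4117 4.8073] k=[85 85 85 85 85 85 85 81 1]
t=2: x=[85.0000 85.0000 85.0000 85.0000 85.0000 85.0000 84.7822 76.9652 5.5514] k=[85 85 85 85 85 85 85 82 10]
t=3: x=[85.0000 85.0000 85.0000 85.0000 85.0000 85.0000 84.8366 78.3278 14.3083] k=[85 85 85 85 85 85 85 75 13]
t=4: x=[85.0000 85.0000 85.0000 85.0000 85.0000 85.0000 84.4554 72.3546 16.8050] k=[85 85 85 85 85 85 85 73 16]
t=5: x=[85.0000 85.0000 85.0000 85.0000 85.0000 85.0000 84.3465 70.7613 19.5768] k=[85 85 85 85 85 85 81 76 23]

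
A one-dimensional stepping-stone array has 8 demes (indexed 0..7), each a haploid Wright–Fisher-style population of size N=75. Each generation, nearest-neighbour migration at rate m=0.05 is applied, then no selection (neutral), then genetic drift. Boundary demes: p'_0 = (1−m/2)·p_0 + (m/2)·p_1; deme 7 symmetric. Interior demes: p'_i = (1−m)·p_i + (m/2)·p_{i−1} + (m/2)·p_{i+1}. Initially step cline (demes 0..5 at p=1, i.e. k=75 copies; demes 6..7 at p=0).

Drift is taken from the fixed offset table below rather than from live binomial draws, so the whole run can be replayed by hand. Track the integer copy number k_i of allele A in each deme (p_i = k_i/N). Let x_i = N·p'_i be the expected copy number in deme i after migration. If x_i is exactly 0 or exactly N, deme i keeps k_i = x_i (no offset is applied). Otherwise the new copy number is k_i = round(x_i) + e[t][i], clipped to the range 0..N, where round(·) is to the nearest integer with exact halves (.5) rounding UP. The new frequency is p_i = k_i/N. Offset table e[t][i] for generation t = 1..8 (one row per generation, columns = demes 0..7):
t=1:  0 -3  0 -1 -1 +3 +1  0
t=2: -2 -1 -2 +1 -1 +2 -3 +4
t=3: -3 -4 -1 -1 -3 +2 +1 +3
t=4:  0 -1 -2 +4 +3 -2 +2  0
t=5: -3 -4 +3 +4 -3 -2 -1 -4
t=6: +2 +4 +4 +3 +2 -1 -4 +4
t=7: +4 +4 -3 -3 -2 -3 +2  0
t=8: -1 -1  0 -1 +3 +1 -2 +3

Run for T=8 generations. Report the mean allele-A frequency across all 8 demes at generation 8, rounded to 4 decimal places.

t=0: k=[75 75 75 75 75 75 0 0]
t=1: x=[75.0000 75.0000 75.0000 75.0000 75.0000 73.1250 1.8750 0.0000] k=[75 75 75 75 75 75 3 0]
t=2: x=[75.0000 75.0000 75.0000 75.0000 75.0000 73.2000 4.7250 0.0750] k=[75 75 75 75 75 75 2 4]
t=3: x=[75.0000 75.0000 75.0000 75.0000 75.0000 73.1750 3.8750 3.9500] k=[75 75 75 75 75 75 5 7]
t=4: x=[75.0000 75.0000 75.0000 75.0000 75.0000 73.2500 6.8000 6.9500] k=[75 75 75 75 75 71 9 7]
t=5: x=[75.0000 75.0000 75.0000 75.0000 74.9000 69.5500 10.5000 7.0500] k=[75 75 75 75 72 68 10 3]
t=6: x=[75.0000 75.0000 75.0000 74.9250 71.9750 66.6500 11.2750 3.1750] k=[75 75 75 75 74 66 7 7]
t=7: x=[75.0000 75.0000 75.0000 74.9750 73.8250 64.7250 8.4750 7.0000] k=[75 75 75 72 72 62 10 7]
t=8: x=[75.0000 75.0000 74.9250 72.0750 71.7500 60.9500 11.2250 7.0750] k=[75 75 75 71 75 62 9 10]

0.7533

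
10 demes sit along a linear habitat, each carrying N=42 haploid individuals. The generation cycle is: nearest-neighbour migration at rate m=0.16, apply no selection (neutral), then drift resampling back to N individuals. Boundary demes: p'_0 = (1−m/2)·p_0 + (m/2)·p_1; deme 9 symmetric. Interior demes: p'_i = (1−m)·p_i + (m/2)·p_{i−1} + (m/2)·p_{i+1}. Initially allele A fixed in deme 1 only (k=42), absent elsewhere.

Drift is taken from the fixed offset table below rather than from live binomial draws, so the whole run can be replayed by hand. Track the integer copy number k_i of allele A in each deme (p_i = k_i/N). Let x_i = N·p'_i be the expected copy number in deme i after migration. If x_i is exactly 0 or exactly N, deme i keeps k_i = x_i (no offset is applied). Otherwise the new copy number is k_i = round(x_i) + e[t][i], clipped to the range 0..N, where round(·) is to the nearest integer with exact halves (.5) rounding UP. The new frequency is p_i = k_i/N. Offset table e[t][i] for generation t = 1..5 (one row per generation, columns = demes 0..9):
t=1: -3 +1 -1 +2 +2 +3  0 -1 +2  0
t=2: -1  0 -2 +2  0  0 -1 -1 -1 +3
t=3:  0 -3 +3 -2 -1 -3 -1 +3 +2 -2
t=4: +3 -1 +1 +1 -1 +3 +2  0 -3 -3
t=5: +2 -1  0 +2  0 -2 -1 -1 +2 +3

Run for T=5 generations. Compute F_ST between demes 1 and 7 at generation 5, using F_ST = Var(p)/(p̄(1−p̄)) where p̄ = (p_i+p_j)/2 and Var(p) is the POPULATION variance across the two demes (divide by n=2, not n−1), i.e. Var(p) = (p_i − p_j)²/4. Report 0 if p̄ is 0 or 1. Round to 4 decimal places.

t=0: k=[0 42 0 0 0 0 0 0 0 0]
t=1: x=[3.3600 35.2800 3.3600 0.0000 0.0000 0.0000 0.0000 0.0000 0.0000 0.0000] k=[0 36 2 0 0 0 0 0 0 0]
t=2: x=[2.8800 30.4000 4.5600 0.1600 0.0000 0.0000 0.0000 0.0000 0.0000 0.0000] k=[2 30 3 2 0 0 0 0 0 0]
t=3: x=[4.2400 25.6000 5.0800 1.9200 0.1600 0.0000 0.0000 0.0000 0.0000 0.0000] k=[4 23 8 0 0 0 0 0 0 0]
t=4: x=[5.5200 20.2800 8.5600 0.6400 0.0000 0.0000 0.0000 0.0000 0.0000 0.0000] k=[9 19 10 2 0 0 0 0 0 0]
t=5: x=[9.8000 17.4800 10.0800 2.4800 0.1600 0.0000 0.0000 0.0000 0.0000 0.0000] k=[12 16 10 4 0 0 0 0 0 0]

0.2353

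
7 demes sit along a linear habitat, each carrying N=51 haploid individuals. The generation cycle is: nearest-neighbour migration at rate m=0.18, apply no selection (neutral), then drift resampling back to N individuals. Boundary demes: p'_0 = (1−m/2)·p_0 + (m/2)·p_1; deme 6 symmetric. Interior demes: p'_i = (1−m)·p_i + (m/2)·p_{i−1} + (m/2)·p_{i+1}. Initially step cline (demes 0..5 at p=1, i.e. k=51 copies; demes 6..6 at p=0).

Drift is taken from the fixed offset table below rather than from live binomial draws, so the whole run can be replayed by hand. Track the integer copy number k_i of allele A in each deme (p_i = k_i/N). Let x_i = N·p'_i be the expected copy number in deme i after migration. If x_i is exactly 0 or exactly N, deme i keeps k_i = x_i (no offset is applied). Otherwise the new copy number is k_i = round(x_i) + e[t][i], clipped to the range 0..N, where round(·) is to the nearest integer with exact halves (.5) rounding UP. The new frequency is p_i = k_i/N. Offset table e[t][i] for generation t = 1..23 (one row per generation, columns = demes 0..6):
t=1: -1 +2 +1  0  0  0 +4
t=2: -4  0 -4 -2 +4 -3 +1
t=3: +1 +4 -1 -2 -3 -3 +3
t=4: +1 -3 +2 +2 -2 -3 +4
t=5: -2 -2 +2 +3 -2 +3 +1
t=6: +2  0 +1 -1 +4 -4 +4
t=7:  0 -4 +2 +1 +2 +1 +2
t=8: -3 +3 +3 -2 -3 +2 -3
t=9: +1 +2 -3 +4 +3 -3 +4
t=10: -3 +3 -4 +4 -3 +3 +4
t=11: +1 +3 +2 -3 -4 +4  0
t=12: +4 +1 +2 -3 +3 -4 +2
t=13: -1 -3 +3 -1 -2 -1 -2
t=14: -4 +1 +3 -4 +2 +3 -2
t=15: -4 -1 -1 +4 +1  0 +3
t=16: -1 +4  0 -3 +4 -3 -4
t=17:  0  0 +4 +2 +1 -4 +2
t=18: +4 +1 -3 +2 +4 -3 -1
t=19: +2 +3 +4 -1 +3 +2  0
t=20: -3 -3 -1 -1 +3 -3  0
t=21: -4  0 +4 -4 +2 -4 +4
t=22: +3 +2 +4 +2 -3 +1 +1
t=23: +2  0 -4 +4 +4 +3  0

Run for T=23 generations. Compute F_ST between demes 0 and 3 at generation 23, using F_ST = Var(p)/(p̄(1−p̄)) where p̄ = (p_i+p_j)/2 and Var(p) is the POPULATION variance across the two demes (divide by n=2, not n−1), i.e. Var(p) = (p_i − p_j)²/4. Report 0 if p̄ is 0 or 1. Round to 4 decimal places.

t=0: k=[51 51 51 51 51 51 0]
t=1: x=[51.0000 51.0000 51.0000 51.0000 51.0000 46.4100 4.5900] k=[51 51 51 51 51 46 9]
t=2: x=[51.0000 51.0000 51.0000 51.0000 50.5500 43.1200 12.3300] k=[51 51 51 51 51 40 13]
t=3: x=[51.0000 51.0000 51.0000 51.0000 50.0100 38.5600 15.4300] k=[51 51 51 51 47 36 18]
t=4: x=[51.0000 51.0000 51.0000 50.6400 46.3700 35.3700 19.6200] k=[51 51 51 51 44 32 24]
t=5: x=[51.0000 51.0000 51.0000 50.3700 43.5500 32.3600 24.7200] k=[51 51 51 51 42 35 26]
t=6: x=[51.0000 51.0000 51.0000 50.1900 42.1800 34.8200 26.8100] k=[51 51 51 49 46 31 31]
t=7: x=[51.0000 51.0000 50.8200 48.9100 44.9200 32.3500 31.0000] k=[51 51 51 50 47 33 33]
t=8: x=[51.0000 51.0000 50.9100 49.8200 46.0100 34.2600 33.0000] k=[51 51 51 48 43 36 30]
t=9: x=[51.0000 51.0000 50.7300 47.8200 42.8200 36.0900 30.5400] k=[51 51 48 51 46 33 35]
t=10: x=[51.0000 50.7300 48.5400 50.2800 45.2800 34.3500 34.8200] k=[51 51 45 51 42 37 39]
t=11: x=[51.0000 50.4600 46.0800 49.6500 42.3600 37.6300 38.8200] k=[51 51 48 47 38 42 39]
t=12: x=[51.0000 50.7300 48.1800 46.2800 39.1700 41.3700 39.2700] k=[51 51 50 43 42 37 41]
t=13: x=[51.0000 50.9100 49.4600 43.5400 41.6400 37.8100 40.6400] k=[51 48 51 43 40 37 39]
t=14: x=[50.7300 48.5400 50.0100 43.4500 40.0000 37.4500 38.8200] k=[47 50 51 39 42 40 37]
t=15: x=[47.2700 49.8200 49.8300 40.3500 41.5500 39.9100 37.2700] k=[43 49 49 44 43 40 40]
t=16: x=[43.5400 48.4600 48.5500 44.3600 42.8200 40.2700 40.0000] k=[43 51 49 41 47 37 36]
t=17: x=[43.7200 50.1000 48.4600 42.2600 45.5600 37.8100 36.0900] k=[44 50 51 44 47 34 38]
t=18: x=[44.5400 49.5500 50.2800 44.9000 45.5600 35.5300 37.6400] k=[49 51 47 47 50 33 37]
t=19: x=[49.1800 50.4600 47.3600 47.2700 48.2000 34.8900 36.6400] k=[51 51 51 46 51 37 37]
t=20: x=[51.0000 51.0000 50.5500 46.9000 49.2900 38.2600 37.0000] k=[51 51 50 46 51 35 37]
t=21: x=[51.0000 50.9100 49.7300 46.8100 49.1100 36.6200 36.8200] k=[51 51 51 43 51 33 41]
t=22: x=[51.0000 51.0000 50.2800 44.4400 48.6600 35.3400 40.2800] k=[51 51 51 46 46 36 41]
t=23: x=[51.0000 51.0000 50.5500 46.4500 45.1000 37.3500 40.5500] k=[51 51 47 50 49 40 41]

0.0099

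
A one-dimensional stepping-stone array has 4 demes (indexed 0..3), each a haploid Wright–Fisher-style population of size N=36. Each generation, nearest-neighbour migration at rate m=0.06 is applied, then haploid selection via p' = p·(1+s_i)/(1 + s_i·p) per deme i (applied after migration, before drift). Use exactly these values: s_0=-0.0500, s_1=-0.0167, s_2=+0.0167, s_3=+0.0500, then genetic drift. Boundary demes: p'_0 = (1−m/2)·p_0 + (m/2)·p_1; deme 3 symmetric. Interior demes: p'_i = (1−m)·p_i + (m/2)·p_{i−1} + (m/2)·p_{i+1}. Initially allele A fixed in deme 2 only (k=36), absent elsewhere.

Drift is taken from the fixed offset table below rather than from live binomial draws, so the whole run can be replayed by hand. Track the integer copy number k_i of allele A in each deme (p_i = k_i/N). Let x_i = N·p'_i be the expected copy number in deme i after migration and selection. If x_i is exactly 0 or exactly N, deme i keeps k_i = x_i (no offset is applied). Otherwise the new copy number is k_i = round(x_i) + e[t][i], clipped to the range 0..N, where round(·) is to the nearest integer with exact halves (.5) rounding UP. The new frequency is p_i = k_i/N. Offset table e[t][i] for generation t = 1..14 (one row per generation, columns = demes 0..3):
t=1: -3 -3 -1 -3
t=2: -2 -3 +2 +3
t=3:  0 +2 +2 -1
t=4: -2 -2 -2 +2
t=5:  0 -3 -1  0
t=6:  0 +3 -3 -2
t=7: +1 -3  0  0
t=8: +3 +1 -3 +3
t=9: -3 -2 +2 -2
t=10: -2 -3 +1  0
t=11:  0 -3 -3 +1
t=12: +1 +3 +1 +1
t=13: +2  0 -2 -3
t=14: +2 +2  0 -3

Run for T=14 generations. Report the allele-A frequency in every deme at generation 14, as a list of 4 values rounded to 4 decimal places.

t=0: k=[0 0 36 0]
t=1: x=[0.0000 1.0625 33.8734 1.1323] k=[0 0 33 0]
t=2: x=[0.0000 0.9739 31.0906 1.0381] k=[0 0 33 4]
t=3: x=[0.0000 0.9739 31.2092 5.0791] k=[0 3 33 4]
t=4: x=[0.0855 3.7530 31.2981 5.0791] k=[0 2 29 7]
t=5: x=[0.0570 2.7075 27.6368 7.9583] k=[0 0 27 8]
t=6: x=[0.0000 0.7968 25.7419 8.8927] k=[0 4 23 7]
t=7: x=[0.1140 4.3847 22.0916 7.7732] k=[1 1 22 8]
t=8: x=[0.9513 1.6040 21.0949 8.7388] k=[4 3 18 12]
t=9: x=[3.7924 3.4274 17.5189 12.5763] k=[1 1 20 11]
t=10: x=[0.9513 1.5449 19.3084 11.6511] k=[0 0 20 12]
t=11: x=[0.0000 0.5901 19.3084 12.6372] k=[0 0 16 14]
t=12: x=[0.0000 0.4721 15.6063 14.4802] k=[0 3 17 15]
t=13: x=[0.0855 3.2795 16.6681 15.4890] k=[2 3 15 12]
t=14: x=[1.9340 3.2795 14.6938 12.4849] k=[4 5 15 9]

[0.1111, 0.1389, 0.4167, 0.2500]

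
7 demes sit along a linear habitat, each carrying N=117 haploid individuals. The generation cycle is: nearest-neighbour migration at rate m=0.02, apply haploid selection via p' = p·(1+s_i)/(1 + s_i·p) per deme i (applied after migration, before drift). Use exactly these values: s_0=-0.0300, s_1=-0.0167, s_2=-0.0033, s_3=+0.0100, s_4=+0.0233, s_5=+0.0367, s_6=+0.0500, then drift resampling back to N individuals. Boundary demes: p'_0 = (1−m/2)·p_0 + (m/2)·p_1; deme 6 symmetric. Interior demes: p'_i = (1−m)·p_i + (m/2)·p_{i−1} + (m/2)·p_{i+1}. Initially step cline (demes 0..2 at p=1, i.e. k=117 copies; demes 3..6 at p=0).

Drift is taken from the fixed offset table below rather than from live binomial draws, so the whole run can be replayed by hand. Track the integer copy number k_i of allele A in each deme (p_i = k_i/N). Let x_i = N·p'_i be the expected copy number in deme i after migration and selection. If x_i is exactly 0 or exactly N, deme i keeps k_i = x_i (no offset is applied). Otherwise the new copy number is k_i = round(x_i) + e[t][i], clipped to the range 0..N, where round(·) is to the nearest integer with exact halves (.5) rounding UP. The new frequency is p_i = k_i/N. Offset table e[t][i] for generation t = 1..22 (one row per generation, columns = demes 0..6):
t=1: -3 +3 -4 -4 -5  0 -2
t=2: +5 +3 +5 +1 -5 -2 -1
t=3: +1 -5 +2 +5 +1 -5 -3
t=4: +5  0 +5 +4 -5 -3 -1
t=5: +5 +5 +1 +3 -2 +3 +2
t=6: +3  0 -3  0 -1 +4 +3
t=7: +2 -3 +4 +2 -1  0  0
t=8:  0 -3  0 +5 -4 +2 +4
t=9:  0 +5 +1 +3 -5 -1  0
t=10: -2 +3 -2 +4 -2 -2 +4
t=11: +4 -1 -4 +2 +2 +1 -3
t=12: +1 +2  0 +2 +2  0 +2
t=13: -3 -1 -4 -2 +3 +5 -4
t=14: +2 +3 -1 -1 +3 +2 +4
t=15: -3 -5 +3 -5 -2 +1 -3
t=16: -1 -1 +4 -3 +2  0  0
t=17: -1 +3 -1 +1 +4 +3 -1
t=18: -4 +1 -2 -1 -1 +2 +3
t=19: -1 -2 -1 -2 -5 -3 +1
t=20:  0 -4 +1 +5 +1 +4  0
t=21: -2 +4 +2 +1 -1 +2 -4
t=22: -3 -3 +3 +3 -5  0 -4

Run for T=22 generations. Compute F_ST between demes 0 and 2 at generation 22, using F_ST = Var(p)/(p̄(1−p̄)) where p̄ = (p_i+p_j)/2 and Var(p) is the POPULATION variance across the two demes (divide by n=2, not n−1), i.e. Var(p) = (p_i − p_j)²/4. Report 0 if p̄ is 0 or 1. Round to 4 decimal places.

0.0007

t=0: k=[117 117 117 0 0 0 0]
t=1: x=[117.0000 117.0000 115.8262 1.1816 0.0000 0.0000 0.0000] k=[117 117 112 0 0 0 0]
t=2: x=[117.0000 116.9492 110.9109 1.1311 0.0000 0.0000 0.0000] k=[117 117 116 2 0 0 0]
t=3: x=[117.0000 116.9898 114.8631 3.1504 0.0205 0.0000 0.0000] k=[117 112 117 8 1 0 0]
t=4: x=[116.9485 112.0203 115.8563 9.1032 1.0845 0.0104 0.0000] k=[117 112 117 13 0 0 0]
t=5: x=[116.9485 112.0203 115.9064 14.0324 0.1330 0.0000 0.0000] k=[117 117 117 17 0 0 0]
t=6: x=[117.0000 117.0000 115.9967 17.9809 0.1740 0.0000 0.0000] k=[117 117 113 18 0 0 0]
t=7: x=[117.0000 116.9593 112.0744 18.9273 0.1842 0.0000 0.0000] k=[117 114 116 21 0 0 0]
t=8: x=[116.9691 114.0012 115.0236 21.9167 0.2149 0.0000 0.0000] k=[117 111 115 27 0 0 0]
t=9: x=[116.9381 111.0049 114.0706 27.8204 0.2763 0.0000 0.0000] k=[117 116 115 31 0 0 0]
t=10: x=[116.9897 115.9832 114.1609 31.7597 0.3172 0.0000 0.0000] k=[115 117 112 36 0 0 0]
t=11: x=[114.9598 116.9288 111.2720 36.6500 0.3684 0.0000 0.0000] k=[117 116 107 39 2 0 0]
t=12: x=[116.9897 115.9018 106.3781 39.5702 2.4036 0.0207 0.0000] k=[117 117 106 42 4 0 0]
t=13: x=[117.0000 116.8881 105.4356 42.5290 4.4373 0.0415 0.0000] k=[117 116 101 41 7 5 0]
t=14: x=[116.9897 115.8408 100.5032 41.5262 7.4797 5.1444 0.0525] k=[117 117 100 41 10 7 4]
t=15: x=[117.0000 116.8271 99.5309 41.5462 10.4980 7.2410 4.2242] k=[117 112 103 37 8 8 1]
t=16: x=[116.9485 111.8781 102.3878 37.6235 8.4692 8.2006 1.1230] k=[116 111 106 35 10 8 1]
t=17: x=[115.9178 110.9034 105.3053 35.7064 10.4471 8.2213 1.1230] k=[115 114 104 37 14 11 0]
t=18: x=[114.9289 113.8589 103.3903 37.6938 14.4899 11.2821 0.1155] k=[111 115 101 37 13 13 3]
t=19: x=[110.8653 114.7837 100.4531 37.6536 13.5129 13.3195 3.2507] k=[110 113 99 36 9 10 4]
t=20: x=[109.8276 112.7617 98.4585 36.6098 9.4787 10.2625 4.2556] k=[110 109 99 42 10 14 4]
t=21: x=[109.7866 108.7823 98.4785 42.5190 10.5796 14.3065 4.2975] k=[108 113 100 44 10 16 0]
t=22: x=[107.7950 112.7516 99.5209 44.4940 10.6203 16.2786 0.1680] k=[105 110 103 47 6 16 0]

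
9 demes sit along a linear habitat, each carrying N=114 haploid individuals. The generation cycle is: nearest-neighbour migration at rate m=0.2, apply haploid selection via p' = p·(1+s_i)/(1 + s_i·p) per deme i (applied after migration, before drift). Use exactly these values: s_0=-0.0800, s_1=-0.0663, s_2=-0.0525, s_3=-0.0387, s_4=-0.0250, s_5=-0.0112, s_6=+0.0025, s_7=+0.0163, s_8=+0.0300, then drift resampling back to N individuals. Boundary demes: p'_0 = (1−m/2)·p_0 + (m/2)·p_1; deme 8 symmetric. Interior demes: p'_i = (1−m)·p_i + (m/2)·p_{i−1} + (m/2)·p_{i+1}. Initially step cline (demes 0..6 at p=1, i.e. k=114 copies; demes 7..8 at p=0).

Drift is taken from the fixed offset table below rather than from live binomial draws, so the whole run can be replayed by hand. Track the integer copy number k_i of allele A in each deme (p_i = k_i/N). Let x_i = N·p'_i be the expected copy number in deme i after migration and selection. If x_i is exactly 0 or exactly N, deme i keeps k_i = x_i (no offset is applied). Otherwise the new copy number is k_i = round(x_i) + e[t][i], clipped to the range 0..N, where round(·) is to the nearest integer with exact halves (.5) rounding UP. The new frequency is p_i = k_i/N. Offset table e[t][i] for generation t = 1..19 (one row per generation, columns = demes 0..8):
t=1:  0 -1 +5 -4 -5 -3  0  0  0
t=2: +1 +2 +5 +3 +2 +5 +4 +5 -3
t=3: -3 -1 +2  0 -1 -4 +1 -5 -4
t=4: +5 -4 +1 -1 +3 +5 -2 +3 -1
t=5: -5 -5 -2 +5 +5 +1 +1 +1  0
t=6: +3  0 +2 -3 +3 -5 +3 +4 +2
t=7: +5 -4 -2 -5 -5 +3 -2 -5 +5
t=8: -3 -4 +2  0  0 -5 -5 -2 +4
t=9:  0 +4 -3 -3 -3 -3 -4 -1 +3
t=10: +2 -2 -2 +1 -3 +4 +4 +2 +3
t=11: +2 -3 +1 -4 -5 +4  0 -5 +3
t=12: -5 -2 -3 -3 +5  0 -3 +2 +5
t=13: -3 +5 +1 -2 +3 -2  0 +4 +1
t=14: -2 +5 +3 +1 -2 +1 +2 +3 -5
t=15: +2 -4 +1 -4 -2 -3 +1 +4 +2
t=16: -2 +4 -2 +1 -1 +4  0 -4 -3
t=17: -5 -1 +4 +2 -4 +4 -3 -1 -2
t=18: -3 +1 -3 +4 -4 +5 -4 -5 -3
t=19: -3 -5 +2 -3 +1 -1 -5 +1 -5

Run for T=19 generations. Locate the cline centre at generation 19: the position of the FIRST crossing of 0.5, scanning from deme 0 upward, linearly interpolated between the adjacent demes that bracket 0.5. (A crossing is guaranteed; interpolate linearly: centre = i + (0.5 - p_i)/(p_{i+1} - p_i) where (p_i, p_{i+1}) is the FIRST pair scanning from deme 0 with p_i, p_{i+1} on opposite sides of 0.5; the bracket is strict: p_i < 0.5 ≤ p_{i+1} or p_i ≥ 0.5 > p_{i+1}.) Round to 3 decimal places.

t=0: k=[114 114 114 114 114 114 114 0 0]
t=1: x=[114.0000 114.0000 114.0000 114.0000 114.0000 114.0000 102.6256 11.5670 0.0000] k=[114 114 114 114 114 114 103 12 0]
t=2: x=[114.0000 114.0000 114.0000 114.0000 114.0000 112.8877 95.0395 20.1670 1.2356] k=[114 114 114 114 114 114 99 25 0]
t=3: x=[114.0000 114.0000 114.0000 114.0000 114.0000 112.4832 93.1426 30.2580 2.5733] k=[114 114 114 114 114 108 94 25 0]
t=4: x=[114.0000 114.0000 114.0000 114.0000 113.3847 107.1276 88.5494 29.7541 2.5733] k=[114 114 114 114 114 112 87 33 2]
t=5: x=[114.0000 114.0000 114.0000 114.0000 113.7949 109.6532 84.1550 35.6952 5.2460] k=[114 114 114 114 114 111 85 37 5]
t=6: x=[114.0000 114.0000 114.0000 114.0000 113.6923 108.6428 82.8565 39.0139 8.4278] k=[114 114 114 114 114 104 86 43 10]
t=7: x=[114.0000 114.0000 114.0000 114.0000 112.9746 103.0894 83.5557 44.4376 13.6512] k=[114 114 114 114 108 106 82 39 19]
t=8: x=[114.0000 114.0000 114.0000 113.3760 108.2636 103.6949 80.1594 41.7268 21.5111] k=[114 114 114 113 108 99 75 40 26]
t=9: x=[114.0000 114.0000 113.8945 112.5444 107.4453 97.3404 73.9649 42.5302 28.0200] k=[114 114 111 110 104 94 70 42 31]
t=10: x=[114.0000 113.6788 111.0489 109.3263 103.3582 92.4035 69.6677 44.1365 32.7860] k=[114 112 109 110 100 96 74 46 36]
t=11: x=[113.7826 111.7538 109.1559 108.7042 100.2977 94.0150 73.4652 48.2494 37.7425] k=[114 109 110 105 95 98 73 43 41]
t=12: x=[113.4567 109.3004 109.1559 104.1506 95.9181 95.0225 72.5659 46.2437 41.9808] k=[108 107 106 101 101 95 70 48 47]
t=13: x=[107.4003 106.5355 105.1706 101.0539 100.0938 92.9071 70.3673 50.5545 47.9191] k=[104 112 106 99 103 91 70 55 49]
t=14: x=[104.0697 110.3663 105.4847 99.6110 101.1134 89.8865 70.6671 56.3607 50.4298] k=[102 114 108 101 99 91 73 59 45]
t=15: x=[102.3568 112.0743 107.5810 101.0539 98.0559 89.7859 73.4652 59.4601 47.2155] k=[104 108 109 97 96 87 74 63 49]
t=16: x=[103.6411 107.2790 107.3712 97.5523 94.7991 86.3649 74.2647 63.1558 51.2325] k=[102 111 105 99 94 90 74 59 48]
t=17: x=[102.0361 109.1939 104.5427 98.5813 93.6807 88.5782 74.1647 59.8598 49.9279] k=[97 108 109 101 90 93 71 59 48]
t=18: x=[96.9245 106.5355 107.7909 100.2292 90.9377 90.2892 72.0662 59.5600 49.9279] k=[94 108 105 104 87 95 68 55 47]
t=19: x=[94.0654 105.7926 104.7520 101.9822 89.0095 91.2959 69.4678 55.9606 48.6224] k=[91 101 107 99 90 90 64 57 44]

7.000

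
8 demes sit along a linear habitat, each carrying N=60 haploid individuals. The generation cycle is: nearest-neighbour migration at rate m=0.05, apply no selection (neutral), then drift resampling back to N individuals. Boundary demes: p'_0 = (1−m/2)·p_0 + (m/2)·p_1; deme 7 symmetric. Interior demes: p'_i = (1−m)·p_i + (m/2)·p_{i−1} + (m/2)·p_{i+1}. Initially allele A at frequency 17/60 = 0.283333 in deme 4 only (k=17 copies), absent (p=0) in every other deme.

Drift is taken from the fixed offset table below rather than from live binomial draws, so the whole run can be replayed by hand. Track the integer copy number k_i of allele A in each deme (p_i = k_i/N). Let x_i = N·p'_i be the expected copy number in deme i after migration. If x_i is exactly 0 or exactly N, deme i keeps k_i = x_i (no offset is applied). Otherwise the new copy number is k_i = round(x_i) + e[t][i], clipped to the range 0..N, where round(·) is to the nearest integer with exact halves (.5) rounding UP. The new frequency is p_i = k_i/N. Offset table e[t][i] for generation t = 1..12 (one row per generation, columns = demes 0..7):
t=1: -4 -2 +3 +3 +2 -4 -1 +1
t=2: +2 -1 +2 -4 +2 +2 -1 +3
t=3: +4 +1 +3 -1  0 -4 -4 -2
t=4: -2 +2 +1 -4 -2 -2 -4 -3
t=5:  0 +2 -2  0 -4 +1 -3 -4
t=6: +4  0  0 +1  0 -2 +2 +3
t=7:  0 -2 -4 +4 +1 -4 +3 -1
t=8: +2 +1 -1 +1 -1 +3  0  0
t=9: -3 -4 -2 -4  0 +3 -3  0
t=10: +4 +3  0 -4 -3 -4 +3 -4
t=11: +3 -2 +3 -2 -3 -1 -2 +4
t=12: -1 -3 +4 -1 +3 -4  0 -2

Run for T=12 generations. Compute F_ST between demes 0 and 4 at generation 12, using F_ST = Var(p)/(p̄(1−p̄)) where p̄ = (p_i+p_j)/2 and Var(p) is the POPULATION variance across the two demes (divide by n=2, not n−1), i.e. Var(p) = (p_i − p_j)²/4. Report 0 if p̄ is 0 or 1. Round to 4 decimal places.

0.0024

t=0: k=[0 0 0 0 17 0 0 0]
t=1: x=[0.0000 0.0000 0.0000 0.4250 16.1500 0.4250 0.0000 0.0000] k=[0 0 0 3 18 0 0 0]
t=2: x=[0.0000 0.0000 0.0750 3.3000 17.1750 0.4500 0.0000 0.0000] k=[0 0 2 0 19 2 0 0]
t=3: x=[0.0000 0.0500 1.9000 0.5250 18.1000 2.3750 0.0500 0.0000] k=[0 1 5 0 18 0 0 0]
t=4: x=[0.0250 1.0750 4.7750 0.5750 17.1000 0.4500 0.0000 0.0000] k=[0 3 6 0 15 0 0 0]
t=5: x=[0.0750 3.0000 5.7750 0.5250 14.2500 0.3750 0.0000 0.0000] k=[0 5 4 1 10 1 0 0]
t=6: x=[0.1250 4.8500 3.9500 1.3000 9.5500 1.2000 0.0250 0.0000] k=[4 5 4 2 10 0 2 0]
t=7: x=[4.0250 4.9500 3.9750 2.2500 9.5500 0.3000 1.9000 0.0500] k=[4 3 0 6 11 0 5 0]
t=8: x=[3.9750 2.9500 0.2250 5.9750 10.6000 0.4000 4.7500 0.1250] k=[6 4 0 7 10 3 5 0]
t=9: x=[5.9500 3.9500 0.2750 6.9000 9.7500 3.2250 4.8250 0.1250] k=[3 0 0 3 10 6 2 0]
t=10: x=[2.9250 0.0750 0.0750 3.1000 9.7250 6.0000 2.0500 0.0500] k=[7 3 0 0 7 2 5 0]
t=11: x=[6.9000 3.0250 0.0750 0.1750 6.7000 2.2000 4.8000 0.1250] k=[10 1 3 0 4 1 3 4]
t=12: x=[9.7750 1.2750 2.8750 0.1750 3.8250 1.1250 2.9750 3.9750] k=[9 0 7 0 7 0 3 2]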